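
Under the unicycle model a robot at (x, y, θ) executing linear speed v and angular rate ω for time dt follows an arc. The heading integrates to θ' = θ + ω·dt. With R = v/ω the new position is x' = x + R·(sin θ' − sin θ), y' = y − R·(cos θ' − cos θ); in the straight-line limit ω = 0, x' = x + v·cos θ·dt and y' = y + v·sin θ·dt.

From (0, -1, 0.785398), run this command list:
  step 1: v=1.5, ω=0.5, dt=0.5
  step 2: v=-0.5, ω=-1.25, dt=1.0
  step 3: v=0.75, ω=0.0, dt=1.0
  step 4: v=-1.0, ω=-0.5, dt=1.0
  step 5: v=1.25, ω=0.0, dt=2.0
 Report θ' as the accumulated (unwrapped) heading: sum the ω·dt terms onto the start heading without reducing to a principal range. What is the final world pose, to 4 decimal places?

(1.7661, -1.9506, -0.7146)

step 1: θ'=1.0354 (R=3.0000) → pose (0.4589, -0.4092, 1.0354)
step 2: θ'=-0.2146 (R=0.4000) → pose (0.0297, -0.5960, -0.2146)
step 3: θ'=-0.2146 (straight) → pose (0.7625, -0.7557, -0.2146)
step 4: θ'=-0.7146 (R=2.0000) → pose (-0.1223, -0.3123, -0.7146)
step 5: θ'=-0.7146 (straight) → pose (1.7661, -1.9506, -0.7146)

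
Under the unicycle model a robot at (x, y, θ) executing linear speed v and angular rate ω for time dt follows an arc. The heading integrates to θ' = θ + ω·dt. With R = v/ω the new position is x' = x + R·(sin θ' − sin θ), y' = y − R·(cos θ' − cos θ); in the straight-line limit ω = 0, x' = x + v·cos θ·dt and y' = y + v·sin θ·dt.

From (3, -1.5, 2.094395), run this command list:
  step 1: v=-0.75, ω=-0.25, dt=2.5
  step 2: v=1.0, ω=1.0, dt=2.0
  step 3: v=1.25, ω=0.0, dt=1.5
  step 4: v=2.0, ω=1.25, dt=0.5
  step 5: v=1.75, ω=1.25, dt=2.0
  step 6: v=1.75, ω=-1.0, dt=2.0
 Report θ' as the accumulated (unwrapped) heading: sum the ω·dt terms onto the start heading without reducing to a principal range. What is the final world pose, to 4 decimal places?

step 1: θ'=1.4694 (R=3.0000) → pose (3.3865, -3.3037, 1.4694)
step 2: θ'=3.4694 (R=1.0000) → pose (2.0697, -2.2557, 3.4694)
step 3: θ'=3.4694 (straight) → pose (0.2945, -2.8594, 3.4694)
step 4: θ'=4.0944 (R=1.6000) → pose (-0.4944, -3.4471, 4.0944)
step 5: θ'=6.5944 (R=1.4000) → pose (1.0754, -5.5911, 6.5944)
step 6: θ'=4.5944 (R=-1.7500) → pose (3.3491, -7.4630, 4.5944)

(3.3491, -7.4630, 4.5944)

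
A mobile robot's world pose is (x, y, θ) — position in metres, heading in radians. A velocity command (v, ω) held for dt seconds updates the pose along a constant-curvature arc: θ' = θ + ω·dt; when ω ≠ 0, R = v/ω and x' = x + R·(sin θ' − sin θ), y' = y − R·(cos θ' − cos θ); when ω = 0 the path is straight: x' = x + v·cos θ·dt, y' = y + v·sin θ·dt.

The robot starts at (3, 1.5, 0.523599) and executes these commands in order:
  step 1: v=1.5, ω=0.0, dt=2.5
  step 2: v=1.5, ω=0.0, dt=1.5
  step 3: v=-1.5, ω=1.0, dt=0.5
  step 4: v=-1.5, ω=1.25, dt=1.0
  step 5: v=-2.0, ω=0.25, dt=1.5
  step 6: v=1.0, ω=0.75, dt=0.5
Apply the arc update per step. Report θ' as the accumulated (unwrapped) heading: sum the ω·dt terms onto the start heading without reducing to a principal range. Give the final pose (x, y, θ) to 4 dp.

step 1: θ'=0.5236 (straight) → pose (6.2476, 3.3750, 0.5236)
step 2: θ'=0.5236 (straight) → pose (8.1962, 4.5000, 0.5236)
step 3: θ'=1.0236 (R=-1.5000) → pose (7.6652, 3.9814, 1.0236)
step 4: θ'=2.2736 (R=-1.2000) → pose (7.7743, 2.5814, 2.2736)
step 5: θ'=2.6486 (R=-8.0000) → pose (10.0925, 0.7049, 2.6486)
step 6: θ'=3.0236 (R=1.3333) → pose (9.6184, 0.8544, 3.0236)

(9.6184, 0.8544, 3.0236)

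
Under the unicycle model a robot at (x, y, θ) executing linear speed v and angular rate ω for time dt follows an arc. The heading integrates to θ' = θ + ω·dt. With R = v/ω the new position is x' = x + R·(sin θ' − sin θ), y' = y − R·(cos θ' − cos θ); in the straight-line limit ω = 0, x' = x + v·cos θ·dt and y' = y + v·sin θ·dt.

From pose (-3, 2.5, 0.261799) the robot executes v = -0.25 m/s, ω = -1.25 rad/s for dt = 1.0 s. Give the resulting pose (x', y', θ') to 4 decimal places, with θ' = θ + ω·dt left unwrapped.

(-3.2188, 2.5831, -0.9882)

θ' = 0.2618 + -1.25·1.0 = -0.9882
R = v/ω = -0.25/-1.25 = 0.2000
x' = -3 + 0.2000·(sin -0.9882 − sin 0.2618) = -3.2188
y' = 2.5 − 0.2000·(cos -0.9882 − cos 0.2618) = 2.5831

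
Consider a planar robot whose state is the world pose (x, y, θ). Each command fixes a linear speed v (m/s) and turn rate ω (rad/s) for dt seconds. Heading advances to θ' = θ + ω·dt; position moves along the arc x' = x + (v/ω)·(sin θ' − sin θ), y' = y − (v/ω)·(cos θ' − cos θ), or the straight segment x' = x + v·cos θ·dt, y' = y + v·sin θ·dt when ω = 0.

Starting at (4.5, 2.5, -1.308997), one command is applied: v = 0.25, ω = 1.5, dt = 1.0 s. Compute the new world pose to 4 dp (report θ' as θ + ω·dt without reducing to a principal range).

θ' = -1.3090 + 1.5·1.0 = 0.1910
R = v/ω = 0.25/1.5 = 0.1667
x' = 4.5 + 0.1667·(sin 0.1910 − sin -1.3090) = 4.6926
y' = 2.5 − 0.1667·(cos 0.1910 − cos -1.3090) = 2.3795

(4.6926, 2.3795, 0.1910)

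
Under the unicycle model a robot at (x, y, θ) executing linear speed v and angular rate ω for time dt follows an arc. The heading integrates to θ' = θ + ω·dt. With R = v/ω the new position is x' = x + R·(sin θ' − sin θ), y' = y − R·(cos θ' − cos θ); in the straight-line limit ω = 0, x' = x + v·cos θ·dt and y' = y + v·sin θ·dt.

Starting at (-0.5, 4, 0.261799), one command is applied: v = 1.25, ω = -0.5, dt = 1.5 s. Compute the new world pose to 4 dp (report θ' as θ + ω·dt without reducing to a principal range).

θ' = 0.2618 + -0.5·1.5 = -0.4882
R = v/ω = 1.25/-0.5 = -2.5000
x' = -0.5 + -2.5000·(sin -0.4882 − sin 0.2618) = 1.3196
y' = 4 − -2.5000·(cos -0.4882 − cos 0.2618) = 3.7931

(1.3196, 3.7931, -0.4882)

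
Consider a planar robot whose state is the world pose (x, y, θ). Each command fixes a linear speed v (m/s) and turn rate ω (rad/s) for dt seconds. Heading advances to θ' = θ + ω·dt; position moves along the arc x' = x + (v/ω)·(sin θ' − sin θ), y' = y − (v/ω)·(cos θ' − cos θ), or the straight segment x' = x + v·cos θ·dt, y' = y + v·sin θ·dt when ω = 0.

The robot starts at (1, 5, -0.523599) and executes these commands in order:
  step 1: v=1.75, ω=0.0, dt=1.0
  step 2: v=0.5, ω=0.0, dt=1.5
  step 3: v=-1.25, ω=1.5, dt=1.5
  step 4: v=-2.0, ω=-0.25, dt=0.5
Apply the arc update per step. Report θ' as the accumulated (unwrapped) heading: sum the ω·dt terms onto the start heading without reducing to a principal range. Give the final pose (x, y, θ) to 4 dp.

step 1: θ'=-0.5236 (straight) → pose (2.5155, 4.1250, -0.5236)
step 2: θ'=-0.5236 (straight) → pose (3.1651, 3.7500, -0.5236)
step 3: θ'=1.7264 (R=-0.8333) → pose (1.9251, 2.8992, 1.7264)
step 4: θ'=1.6014 (R=8.0000) → pose (2.0180, 1.9041, 1.6014)

(2.0180, 1.9041, 1.6014)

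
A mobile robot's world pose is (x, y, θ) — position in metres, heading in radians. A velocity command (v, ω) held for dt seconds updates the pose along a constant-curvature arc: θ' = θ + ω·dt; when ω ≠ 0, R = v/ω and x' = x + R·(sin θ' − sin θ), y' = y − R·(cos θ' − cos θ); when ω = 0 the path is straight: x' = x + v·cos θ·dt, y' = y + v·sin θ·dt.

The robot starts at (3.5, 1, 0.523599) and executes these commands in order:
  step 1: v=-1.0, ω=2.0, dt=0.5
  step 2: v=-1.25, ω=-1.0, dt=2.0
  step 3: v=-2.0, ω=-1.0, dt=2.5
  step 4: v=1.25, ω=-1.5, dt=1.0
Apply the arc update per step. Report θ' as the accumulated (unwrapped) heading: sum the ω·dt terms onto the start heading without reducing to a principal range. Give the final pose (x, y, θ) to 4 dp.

step 1: θ'=1.5236 (R=-0.5000) → pose (3.2506, 0.5906, 1.5236)
step 2: θ'=-0.4764 (R=1.2500) → pose (1.4287, -0.4613, -0.4764)
step 3: θ'=-2.9764 (R=2.0000) → pose (2.0170, 3.2888, -2.9764)
step 4: θ'=-4.4764 (R=-0.8333) → pose (1.0697, 3.9160, -4.4764)

(1.0697, 3.9160, -4.4764)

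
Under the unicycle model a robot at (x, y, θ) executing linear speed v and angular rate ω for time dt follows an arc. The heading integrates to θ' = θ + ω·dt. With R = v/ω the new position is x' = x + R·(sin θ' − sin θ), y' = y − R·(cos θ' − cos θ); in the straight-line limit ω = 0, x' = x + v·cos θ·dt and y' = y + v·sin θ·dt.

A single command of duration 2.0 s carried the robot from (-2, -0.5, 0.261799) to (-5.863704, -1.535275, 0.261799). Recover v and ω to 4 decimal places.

v = -2.0000, ω = 0.0000

Δθ = 0.261799 − 0.261799 = 0.000000
ω = Δθ/dt = 0.000000/2.0 = 0.0000
ω = 0 → v = (Δx·cos θ + Δy·sin θ)/dt = -2.0000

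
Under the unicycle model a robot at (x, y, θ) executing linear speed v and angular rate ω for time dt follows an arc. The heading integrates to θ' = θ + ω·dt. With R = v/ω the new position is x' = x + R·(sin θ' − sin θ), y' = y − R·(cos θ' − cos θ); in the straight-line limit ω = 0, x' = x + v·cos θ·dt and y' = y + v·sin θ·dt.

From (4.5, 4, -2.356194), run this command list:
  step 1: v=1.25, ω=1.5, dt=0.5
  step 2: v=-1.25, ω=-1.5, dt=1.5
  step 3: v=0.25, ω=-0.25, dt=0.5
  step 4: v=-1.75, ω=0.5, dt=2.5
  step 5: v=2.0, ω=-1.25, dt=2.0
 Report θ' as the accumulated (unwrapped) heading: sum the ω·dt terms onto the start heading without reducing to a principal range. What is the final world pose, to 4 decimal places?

(7.5202, 5.5161, -5.2312)

step 1: θ'=-1.6062 (R=0.8333) → pose (4.2564, 3.4402, -1.6062)
step 2: θ'=-3.8562 (R=0.8333) → pose (5.6354, 4.0402, -3.8562)
step 3: θ'=-3.9812 (R=-1.0000) → pose (5.5463, 4.1278, -3.9812)
step 4: θ'=-2.7312 (R=-3.5000) → pose (9.5480, 3.2556, -2.7312)
step 5: θ'=-5.2312 (R=-1.6000) → pose (7.5202, 5.5161, -5.2312)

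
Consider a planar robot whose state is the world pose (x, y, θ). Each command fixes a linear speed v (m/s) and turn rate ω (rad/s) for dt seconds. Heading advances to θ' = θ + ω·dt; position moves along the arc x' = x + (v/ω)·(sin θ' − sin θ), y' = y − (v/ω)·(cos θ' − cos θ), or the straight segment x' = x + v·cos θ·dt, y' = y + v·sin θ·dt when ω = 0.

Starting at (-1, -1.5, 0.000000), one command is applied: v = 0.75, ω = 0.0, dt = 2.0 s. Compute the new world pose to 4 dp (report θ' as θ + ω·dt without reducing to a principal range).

θ' = 0.0000 + 0.0·2.0 = 0.0000
ω = 0 → straight: x' = -1 + 0.75·cos(0.0000)·2.0 = 0.5000
y' = -1.5 + 0.75·sin(0.0000)·2.0 = -1.5000

(0.5000, -1.5000, 0.0000)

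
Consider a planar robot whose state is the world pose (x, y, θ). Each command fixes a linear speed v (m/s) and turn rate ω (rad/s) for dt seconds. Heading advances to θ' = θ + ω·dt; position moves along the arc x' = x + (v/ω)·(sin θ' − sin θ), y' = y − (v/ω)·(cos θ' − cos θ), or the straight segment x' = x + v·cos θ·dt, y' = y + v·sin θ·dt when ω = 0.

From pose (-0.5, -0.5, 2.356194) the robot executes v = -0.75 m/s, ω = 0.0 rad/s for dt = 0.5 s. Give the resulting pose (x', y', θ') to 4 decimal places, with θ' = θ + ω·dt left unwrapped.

(-0.2348, -0.7652, 2.3562)

θ' = 2.3562 + 0.0·0.5 = 2.3562
ω = 0 → straight: x' = -0.5 + -0.75·cos(2.3562)·0.5 = -0.2348
y' = -0.5 + -0.75·sin(2.3562)·0.5 = -0.7652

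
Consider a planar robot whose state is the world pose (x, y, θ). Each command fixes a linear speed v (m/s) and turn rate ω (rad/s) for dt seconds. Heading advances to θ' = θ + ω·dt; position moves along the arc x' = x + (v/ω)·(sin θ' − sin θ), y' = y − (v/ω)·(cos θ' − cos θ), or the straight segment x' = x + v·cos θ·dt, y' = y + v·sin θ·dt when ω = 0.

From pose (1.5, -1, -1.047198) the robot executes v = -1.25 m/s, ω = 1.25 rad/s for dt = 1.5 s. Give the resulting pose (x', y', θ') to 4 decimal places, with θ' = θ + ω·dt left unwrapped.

(-0.1025, -0.8235, 0.8278)

θ' = -1.0472 + 1.25·1.5 = 0.8278
R = v/ω = -1.25/1.25 = -1.0000
x' = 1.5 + -1.0000·(sin 0.8278 − sin -1.0472) = -0.1025
y' = -1 − -1.0000·(cos 0.8278 − cos -1.0472) = -0.8235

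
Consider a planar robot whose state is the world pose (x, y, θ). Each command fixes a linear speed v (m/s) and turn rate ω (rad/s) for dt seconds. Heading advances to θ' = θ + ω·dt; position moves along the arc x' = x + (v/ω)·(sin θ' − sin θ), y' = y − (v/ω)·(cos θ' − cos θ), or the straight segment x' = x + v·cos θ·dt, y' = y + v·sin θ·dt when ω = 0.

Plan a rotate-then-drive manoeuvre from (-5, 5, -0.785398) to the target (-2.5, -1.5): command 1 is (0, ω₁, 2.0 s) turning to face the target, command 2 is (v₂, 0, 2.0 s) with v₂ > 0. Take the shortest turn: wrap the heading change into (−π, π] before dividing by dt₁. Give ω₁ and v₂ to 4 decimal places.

heading to target = atan2(-1.5−5, -2.5−-5) = -1.2036
Δθ = wrap(-1.2036 − -0.7854) = -0.4182; ω₁ = Δθ/dt₁ = -0.2091
distance = √((-2.5−-5)² + (-1.5−5)²) = 6.9642; v₂ = distance/dt₂ = 3.4821

ω₁ = -0.2091, v₂ = 3.4821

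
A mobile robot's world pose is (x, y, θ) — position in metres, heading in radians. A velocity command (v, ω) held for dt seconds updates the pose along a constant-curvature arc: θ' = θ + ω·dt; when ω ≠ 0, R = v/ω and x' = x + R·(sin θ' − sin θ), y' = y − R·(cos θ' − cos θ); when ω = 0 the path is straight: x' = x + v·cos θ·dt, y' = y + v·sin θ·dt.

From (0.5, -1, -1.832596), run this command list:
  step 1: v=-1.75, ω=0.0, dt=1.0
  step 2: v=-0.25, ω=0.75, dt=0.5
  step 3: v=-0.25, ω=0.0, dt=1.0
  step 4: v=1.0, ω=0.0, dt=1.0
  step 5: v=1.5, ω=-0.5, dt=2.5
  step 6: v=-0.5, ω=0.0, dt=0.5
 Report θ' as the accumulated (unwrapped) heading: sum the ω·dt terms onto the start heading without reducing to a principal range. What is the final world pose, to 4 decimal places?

step 1: θ'=-1.8326 (straight) → pose (0.9529, 0.6904, -1.8326)
step 2: θ'=-1.4576 (R=-0.3333) → pose (0.9622, 0.8143, -1.4576)
step 3: θ'=-1.4576 (straight) → pose (0.9339, 1.0627, -1.4576)
step 4: θ'=-1.4576 (straight) → pose (1.0469, 0.0691, -1.4576)
step 5: θ'=-2.7076 (R=-3.0000) → pose (-0.6724, -2.9917, -2.7076)
step 6: θ'=-2.7076 (straight) → pose (-0.4456, -2.8865, -2.7076)

(-0.4456, -2.8865, -2.7076)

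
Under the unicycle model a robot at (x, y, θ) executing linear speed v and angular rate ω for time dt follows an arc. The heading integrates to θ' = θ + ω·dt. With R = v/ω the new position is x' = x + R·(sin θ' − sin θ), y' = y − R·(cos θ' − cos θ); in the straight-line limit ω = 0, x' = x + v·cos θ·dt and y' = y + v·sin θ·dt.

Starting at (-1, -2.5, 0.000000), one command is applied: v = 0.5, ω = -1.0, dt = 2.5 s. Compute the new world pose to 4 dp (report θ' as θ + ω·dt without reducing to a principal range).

(-0.7008, -3.4006, -2.5000)

θ' = 0.0000 + -1.0·2.5 = -2.5000
R = v/ω = 0.5/-1.0 = -0.5000
x' = -1 + -0.5000·(sin -2.5000 − sin 0.0000) = -0.7008
y' = -2.5 − -0.5000·(cos -2.5000 − cos 0.0000) = -3.4006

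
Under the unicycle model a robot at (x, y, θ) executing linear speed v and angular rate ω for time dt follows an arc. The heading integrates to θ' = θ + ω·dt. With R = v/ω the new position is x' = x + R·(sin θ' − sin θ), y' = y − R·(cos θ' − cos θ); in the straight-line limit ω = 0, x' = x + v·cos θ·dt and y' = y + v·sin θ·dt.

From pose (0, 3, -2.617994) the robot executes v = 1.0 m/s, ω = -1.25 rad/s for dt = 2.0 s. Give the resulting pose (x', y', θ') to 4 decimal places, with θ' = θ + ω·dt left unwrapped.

(-1.1351, 4.0085, -5.1180)

θ' = -2.6180 + -1.25·2.0 = -5.1180
R = v/ω = 1.0/-1.25 = -0.8000
x' = 0 + -0.8000·(sin -5.1180 − sin -2.6180) = -1.1351
y' = 3 − -0.8000·(cos -5.1180 − cos -2.6180) = 4.0085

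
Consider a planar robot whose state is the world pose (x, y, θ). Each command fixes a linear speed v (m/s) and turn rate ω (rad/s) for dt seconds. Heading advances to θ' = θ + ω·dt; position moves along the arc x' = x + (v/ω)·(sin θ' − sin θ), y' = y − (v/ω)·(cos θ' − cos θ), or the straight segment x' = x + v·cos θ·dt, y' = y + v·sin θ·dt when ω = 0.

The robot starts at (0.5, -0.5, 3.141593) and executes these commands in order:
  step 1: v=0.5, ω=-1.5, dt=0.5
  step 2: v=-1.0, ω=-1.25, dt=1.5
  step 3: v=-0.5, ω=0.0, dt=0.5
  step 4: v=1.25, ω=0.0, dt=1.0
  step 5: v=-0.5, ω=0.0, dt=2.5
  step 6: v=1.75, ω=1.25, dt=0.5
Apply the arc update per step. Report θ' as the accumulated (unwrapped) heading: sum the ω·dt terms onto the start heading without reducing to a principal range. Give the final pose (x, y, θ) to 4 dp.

(0.4868, -1.1803, 1.1416)

step 1: θ'=2.3916 (R=-0.3333) → pose (0.2728, -0.4106, 2.3916)
step 2: θ'=0.5166 (R=0.8000) → pose (0.1226, -1.6915, 0.5166)
step 3: θ'=0.5166 (straight) → pose (-0.0948, -1.8150, 0.5166)
step 4: θ'=0.5166 (straight) → pose (0.9921, -1.1976, 0.5166)
step 5: θ'=0.5166 (straight) → pose (-0.0948, -1.8150, 0.5166)
step 6: θ'=1.1416 (R=1.4000) → pose (0.4868, -1.1803, 1.1416)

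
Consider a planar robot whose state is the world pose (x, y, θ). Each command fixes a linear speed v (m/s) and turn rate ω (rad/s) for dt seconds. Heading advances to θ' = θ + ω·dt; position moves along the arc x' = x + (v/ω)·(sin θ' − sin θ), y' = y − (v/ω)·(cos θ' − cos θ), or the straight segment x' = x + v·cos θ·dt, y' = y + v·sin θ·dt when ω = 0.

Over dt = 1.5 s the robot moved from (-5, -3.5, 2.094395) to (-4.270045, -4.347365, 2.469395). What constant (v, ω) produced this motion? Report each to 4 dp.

Δθ = 2.469395 − 2.094395 = 0.375000
ω = Δθ/dt = 0.375000/1.5 = 0.2500
R = −Δy/(cos θ' − cos θ) = -3.0000
v = R·ω = -3.0000·0.2500 = -0.7500

v = -0.7500, ω = 0.2500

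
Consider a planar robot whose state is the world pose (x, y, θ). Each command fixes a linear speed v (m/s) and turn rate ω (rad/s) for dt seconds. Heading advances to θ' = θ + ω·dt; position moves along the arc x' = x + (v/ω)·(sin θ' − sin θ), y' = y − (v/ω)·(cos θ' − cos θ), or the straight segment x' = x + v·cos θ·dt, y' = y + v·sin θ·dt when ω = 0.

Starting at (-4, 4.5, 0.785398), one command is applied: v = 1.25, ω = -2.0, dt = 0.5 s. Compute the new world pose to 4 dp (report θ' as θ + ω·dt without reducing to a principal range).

(-3.4250, 4.6687, -0.2146)

θ' = 0.7854 + -2.0·0.5 = -0.2146
R = v/ω = 1.25/-2.0 = -0.6250
x' = -4 + -0.6250·(sin -0.2146 − sin 0.7854) = -3.4250
y' = 4.5 − -0.6250·(cos -0.2146 − cos 0.7854) = 4.6687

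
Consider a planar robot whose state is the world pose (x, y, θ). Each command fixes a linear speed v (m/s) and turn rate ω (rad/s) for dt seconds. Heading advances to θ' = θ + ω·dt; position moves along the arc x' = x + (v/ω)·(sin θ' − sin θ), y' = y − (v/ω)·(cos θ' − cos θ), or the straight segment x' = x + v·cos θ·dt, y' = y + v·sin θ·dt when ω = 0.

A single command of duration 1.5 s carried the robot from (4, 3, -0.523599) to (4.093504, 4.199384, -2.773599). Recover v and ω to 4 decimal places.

v = -1.0000, ω = -1.5000

Δθ = -2.773599 − -0.523599 = -2.250000
ω = Δθ/dt = -2.250000/1.5 = -1.5000
R = −Δy/(cos θ' − cos θ) = 0.6667
v = R·ω = 0.6667·-1.5000 = -1.0000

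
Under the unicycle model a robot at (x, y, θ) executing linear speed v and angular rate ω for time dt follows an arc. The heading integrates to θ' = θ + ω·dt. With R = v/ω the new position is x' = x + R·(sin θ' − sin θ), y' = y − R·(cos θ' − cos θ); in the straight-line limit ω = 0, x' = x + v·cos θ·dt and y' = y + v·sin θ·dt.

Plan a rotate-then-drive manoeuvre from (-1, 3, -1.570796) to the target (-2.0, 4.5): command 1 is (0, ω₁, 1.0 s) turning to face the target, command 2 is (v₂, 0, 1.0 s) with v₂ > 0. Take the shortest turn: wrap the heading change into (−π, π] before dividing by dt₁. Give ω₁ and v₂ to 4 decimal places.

ω₁ = -2.5536, v₂ = 1.8028

heading to target = atan2(4.5−3, -2−-1) = 2.1588
Δθ = wrap(2.1588 − -1.5708) = -2.5536; ω₁ = Δθ/dt₁ = -2.5536
distance = √((-2−-1)² + (4.5−3)²) = 1.8028; v₂ = distance/dt₂ = 1.8028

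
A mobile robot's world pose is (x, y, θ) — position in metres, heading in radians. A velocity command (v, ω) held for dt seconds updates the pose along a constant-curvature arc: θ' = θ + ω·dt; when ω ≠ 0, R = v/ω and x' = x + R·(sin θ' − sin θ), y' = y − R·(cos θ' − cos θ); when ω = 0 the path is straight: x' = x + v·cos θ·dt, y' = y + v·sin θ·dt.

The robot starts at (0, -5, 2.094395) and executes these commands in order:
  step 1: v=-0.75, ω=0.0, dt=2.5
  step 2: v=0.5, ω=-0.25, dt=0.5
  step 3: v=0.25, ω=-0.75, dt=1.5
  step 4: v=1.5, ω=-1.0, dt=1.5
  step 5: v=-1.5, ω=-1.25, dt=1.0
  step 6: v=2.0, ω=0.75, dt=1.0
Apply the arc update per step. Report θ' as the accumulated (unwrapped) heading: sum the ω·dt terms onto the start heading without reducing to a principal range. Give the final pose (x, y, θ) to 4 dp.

step 1: θ'=2.0944 (straight) → pose (0.9375, -6.6238, 2.0944)
step 2: θ'=1.9694 (R=-2.0000) → pose (0.8263, -6.4001, 1.9694)
step 3: θ'=0.8444 (R=-0.3333) → pose (0.8844, -6.0493, 0.8444)
step 4: θ'=-0.6556 (R=-1.5000) → pose (2.9202, -5.8565, -0.6556)
step 5: θ'=-1.9056 (R=1.2000) → pose (2.5184, -4.5110, -1.9056)
step 6: θ'=-1.1556 (R=2.6667) → pose (2.5969, -6.4629, -1.1556)

(2.5969, -6.4629, -1.1556)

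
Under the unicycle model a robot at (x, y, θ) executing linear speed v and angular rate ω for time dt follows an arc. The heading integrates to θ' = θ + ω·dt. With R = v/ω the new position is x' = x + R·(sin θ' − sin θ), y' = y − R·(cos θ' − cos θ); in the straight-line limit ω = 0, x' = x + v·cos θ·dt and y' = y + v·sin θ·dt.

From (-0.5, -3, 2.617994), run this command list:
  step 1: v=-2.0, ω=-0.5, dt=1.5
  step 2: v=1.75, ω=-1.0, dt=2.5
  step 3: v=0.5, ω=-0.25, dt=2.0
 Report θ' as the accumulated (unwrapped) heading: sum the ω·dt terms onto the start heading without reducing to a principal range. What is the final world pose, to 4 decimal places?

step 1: θ'=1.8680 (R=4.0000) → pose (1.3246, -5.2927, 1.8680)
step 2: θ'=-0.6320 (R=-1.7500) → pose (4.0318, -3.3683, -0.6320)
step 3: θ'=-1.1320 (R=-2.0000) → pose (4.6608, -4.1323, -1.1320)

(4.6608, -4.1323, -1.1320)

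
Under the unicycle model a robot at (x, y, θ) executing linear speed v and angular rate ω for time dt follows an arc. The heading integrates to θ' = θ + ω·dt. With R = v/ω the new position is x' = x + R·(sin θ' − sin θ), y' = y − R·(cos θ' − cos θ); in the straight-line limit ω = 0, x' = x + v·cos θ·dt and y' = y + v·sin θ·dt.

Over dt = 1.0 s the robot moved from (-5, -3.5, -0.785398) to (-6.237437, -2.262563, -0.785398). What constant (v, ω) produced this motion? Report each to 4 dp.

Δθ = -0.785398 − -0.785398 = 0.000000
ω = Δθ/dt = 0.000000/1.0 = 0.0000
ω = 0 → v = (Δx·cos θ + Δy·sin θ)/dt = -1.7500

v = -1.7500, ω = 0.0000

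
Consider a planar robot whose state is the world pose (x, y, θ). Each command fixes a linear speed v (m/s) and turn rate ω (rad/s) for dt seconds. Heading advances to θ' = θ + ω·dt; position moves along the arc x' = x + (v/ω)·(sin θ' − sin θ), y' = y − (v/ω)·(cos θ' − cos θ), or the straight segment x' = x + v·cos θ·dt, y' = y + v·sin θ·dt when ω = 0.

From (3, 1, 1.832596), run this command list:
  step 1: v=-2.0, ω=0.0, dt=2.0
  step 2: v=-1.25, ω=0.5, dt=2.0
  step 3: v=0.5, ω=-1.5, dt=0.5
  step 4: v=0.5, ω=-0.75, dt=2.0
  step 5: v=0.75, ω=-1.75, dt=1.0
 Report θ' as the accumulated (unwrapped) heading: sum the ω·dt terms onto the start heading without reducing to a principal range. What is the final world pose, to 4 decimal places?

step 1: θ'=1.8326 (straight) → pose (4.0353, -2.8637, 1.8326)
step 2: θ'=2.8326 (R=-2.5000) → pose (5.6898, -4.5983, 2.8326)
step 3: θ'=2.0826 (R=-0.3333) → pose (5.5006, -4.4440, 2.0826)
step 4: θ'=0.5826 (R=-0.6667) → pose (5.7150, -3.5608, 0.5826)
step 5: θ'=-1.1674 (R=-0.4286) → pose (6.3450, -3.7504, -1.1674)

(6.3450, -3.7504, -1.1674)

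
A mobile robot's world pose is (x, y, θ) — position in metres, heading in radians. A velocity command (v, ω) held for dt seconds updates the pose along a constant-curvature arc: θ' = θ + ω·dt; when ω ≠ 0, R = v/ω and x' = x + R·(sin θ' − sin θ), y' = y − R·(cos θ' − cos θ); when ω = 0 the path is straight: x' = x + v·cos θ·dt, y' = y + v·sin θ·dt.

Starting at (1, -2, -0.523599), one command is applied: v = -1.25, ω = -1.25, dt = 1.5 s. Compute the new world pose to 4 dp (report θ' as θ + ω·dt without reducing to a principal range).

θ' = -0.5236 + -1.25·1.5 = -2.3986
R = v/ω = -1.25/-1.25 = 1.0000
x' = 1 + 1.0000·(sin -2.3986 − sin -0.5236) = 0.8235
y' = -2 − 1.0000·(cos -2.3986 − cos -0.5236) = -0.3975

(0.8235, -0.3975, -2.3986)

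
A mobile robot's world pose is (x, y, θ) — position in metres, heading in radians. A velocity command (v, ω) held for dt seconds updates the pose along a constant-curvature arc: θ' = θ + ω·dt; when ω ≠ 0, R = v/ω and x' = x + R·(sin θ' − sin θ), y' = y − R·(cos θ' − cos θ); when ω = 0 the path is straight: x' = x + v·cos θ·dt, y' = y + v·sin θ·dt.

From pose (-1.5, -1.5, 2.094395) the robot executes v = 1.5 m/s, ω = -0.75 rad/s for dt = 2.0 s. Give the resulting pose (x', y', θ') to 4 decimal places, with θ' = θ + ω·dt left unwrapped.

(-0.8880, 1.1570, 0.5944)

θ' = 2.0944 + -0.75·2.0 = 0.5944
R = v/ω = 1.5/-0.75 = -2.0000
x' = -1.5 + -2.0000·(sin 0.5944 − sin 2.0944) = -0.8880
y' = -1.5 − -2.0000·(cos 0.5944 − cos 2.0944) = 1.1570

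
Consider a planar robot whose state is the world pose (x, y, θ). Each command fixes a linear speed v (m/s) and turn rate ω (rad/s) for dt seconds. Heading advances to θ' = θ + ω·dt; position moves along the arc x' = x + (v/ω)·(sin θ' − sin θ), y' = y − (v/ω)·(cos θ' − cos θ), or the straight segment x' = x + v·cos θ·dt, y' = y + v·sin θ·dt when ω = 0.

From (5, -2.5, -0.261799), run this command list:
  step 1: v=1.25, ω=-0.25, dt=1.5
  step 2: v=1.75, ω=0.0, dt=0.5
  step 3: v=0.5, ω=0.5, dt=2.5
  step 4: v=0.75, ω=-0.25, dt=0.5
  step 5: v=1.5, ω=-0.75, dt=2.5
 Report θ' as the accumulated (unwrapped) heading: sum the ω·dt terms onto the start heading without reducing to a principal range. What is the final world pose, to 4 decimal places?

(11.7763, -5.0480, -1.3868)

step 1: θ'=-0.6368 (R=-5.0000) → pose (6.6790, -3.3096, -0.6368)
step 2: θ'=-0.6368 (straight) → pose (7.3825, -3.8299, -0.6368)
step 3: θ'=0.6132 (R=1.0000) → pose (8.5526, -3.8437, 0.6132)
step 4: θ'=0.4882 (R=-3.0000) → pose (8.8720, -3.6476, 0.4882)
step 5: θ'=-1.3868 (R=-2.0000) → pose (11.7763, -5.0480, -1.3868)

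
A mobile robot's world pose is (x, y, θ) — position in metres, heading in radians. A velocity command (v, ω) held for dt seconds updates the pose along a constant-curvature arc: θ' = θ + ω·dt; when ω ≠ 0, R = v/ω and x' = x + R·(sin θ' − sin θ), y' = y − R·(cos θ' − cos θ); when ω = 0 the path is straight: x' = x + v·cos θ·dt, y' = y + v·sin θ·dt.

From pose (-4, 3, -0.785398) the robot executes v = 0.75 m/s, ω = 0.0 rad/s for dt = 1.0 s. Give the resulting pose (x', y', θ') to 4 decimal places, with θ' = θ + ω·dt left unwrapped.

(-3.4697, 2.4697, -0.7854)

θ' = -0.7854 + 0.0·1.0 = -0.7854
ω = 0 → straight: x' = -4 + 0.75·cos(-0.7854)·1.0 = -3.4697
y' = 3 + 0.75·sin(-0.7854)·1.0 = 2.4697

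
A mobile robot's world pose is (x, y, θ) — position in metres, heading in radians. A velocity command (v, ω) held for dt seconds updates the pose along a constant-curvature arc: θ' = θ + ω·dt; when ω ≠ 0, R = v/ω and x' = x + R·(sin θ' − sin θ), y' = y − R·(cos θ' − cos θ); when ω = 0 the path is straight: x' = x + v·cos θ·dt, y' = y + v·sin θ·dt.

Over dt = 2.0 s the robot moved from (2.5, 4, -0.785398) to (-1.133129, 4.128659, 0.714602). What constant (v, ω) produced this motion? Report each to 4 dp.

Δθ = 0.714602 − -0.785398 = 1.500000
ω = Δθ/dt = 1.500000/2.0 = 0.7500
R = Δx/(sin θ' − sin θ) = -2.6667
v = R·ω = -2.6667·0.7500 = -2.0000

v = -2.0000, ω = 0.7500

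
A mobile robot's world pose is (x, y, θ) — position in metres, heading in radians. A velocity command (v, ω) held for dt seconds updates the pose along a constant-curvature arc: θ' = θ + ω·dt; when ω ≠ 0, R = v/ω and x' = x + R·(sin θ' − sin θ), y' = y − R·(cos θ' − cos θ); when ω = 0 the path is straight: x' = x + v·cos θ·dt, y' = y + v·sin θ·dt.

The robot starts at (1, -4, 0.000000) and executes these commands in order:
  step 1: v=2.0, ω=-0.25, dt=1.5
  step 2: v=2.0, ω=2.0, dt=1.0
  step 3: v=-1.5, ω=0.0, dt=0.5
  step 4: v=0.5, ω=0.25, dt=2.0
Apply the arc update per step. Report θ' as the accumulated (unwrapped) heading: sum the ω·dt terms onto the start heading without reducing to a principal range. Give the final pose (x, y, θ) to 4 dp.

step 1: θ'=-0.3750 (R=-8.0000) → pose (3.9302, -4.5559, -0.3750)
step 2: θ'=1.6250 (R=1.0000) → pose (5.2950, -3.5713, 1.6250)
step 3: θ'=1.6250 (straight) → pose (5.3356, -4.3202, 1.6250)
step 4: θ'=2.1250 (R=2.0000) → pose (5.0392, -3.3760, 2.1250)

(5.0392, -3.3760, 2.1250)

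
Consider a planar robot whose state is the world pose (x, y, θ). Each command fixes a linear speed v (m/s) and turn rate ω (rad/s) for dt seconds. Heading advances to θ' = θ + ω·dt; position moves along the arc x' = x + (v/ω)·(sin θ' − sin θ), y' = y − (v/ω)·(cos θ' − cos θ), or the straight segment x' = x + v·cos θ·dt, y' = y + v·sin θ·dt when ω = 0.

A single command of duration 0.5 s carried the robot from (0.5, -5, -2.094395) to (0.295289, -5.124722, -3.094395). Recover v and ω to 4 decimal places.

Δθ = -3.094395 − -2.094395 = -1.000000
ω = Δθ/dt = -1.000000/0.5 = -2.0000
R = Δx/(sin θ' − sin θ) = -0.2500
v = R·ω = -0.2500·-2.0000 = 0.5000

v = 0.5000, ω = -2.0000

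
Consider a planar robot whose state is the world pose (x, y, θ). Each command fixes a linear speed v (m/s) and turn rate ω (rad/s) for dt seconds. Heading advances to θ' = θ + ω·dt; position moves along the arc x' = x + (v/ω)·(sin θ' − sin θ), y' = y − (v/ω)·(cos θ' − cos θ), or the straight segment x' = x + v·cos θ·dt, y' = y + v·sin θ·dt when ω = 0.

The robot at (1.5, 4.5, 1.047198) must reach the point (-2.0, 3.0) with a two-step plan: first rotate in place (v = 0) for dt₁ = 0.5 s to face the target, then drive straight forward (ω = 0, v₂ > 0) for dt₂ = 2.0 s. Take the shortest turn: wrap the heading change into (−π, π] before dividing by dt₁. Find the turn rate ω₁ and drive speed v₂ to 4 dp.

heading to target = atan2(3−4.5, -2−1.5) = -2.7367
Δθ = wrap(-2.7367 − 1.0472) = 2.4993; ω₁ = Δθ/dt₁ = 4.9986
distance = √((-2−1.5)² + (3−4.5)²) = 3.8079; v₂ = distance/dt₂ = 1.9039

ω₁ = 4.9986, v₂ = 1.9039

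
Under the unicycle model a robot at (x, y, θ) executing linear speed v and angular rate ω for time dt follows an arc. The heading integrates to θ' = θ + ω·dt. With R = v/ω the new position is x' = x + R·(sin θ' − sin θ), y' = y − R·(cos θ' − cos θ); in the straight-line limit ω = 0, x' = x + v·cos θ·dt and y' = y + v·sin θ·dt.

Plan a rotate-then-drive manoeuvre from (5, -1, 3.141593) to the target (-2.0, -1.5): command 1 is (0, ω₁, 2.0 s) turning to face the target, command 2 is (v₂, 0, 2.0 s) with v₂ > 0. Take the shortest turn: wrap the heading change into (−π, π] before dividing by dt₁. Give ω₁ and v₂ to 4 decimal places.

heading to target = atan2(-1.5−-1, -2−5) = -3.0703
Δθ = wrap(-3.0703 − 3.1416) = 0.0713; ω₁ = Δθ/dt₁ = 0.0357
distance = √((-2−5)² + (-1.5−-1)²) = 7.0178; v₂ = distance/dt₂ = 3.5089

ω₁ = 0.0357, v₂ = 3.5089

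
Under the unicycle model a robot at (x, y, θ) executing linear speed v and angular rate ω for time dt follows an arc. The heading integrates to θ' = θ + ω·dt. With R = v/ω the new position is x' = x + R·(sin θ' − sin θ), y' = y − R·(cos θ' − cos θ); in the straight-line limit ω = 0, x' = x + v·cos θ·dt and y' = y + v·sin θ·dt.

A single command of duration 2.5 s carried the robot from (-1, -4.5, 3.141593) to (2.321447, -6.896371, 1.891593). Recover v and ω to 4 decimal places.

Δθ = 1.891593 − 3.141593 = -1.250000
ω = Δθ/dt = -1.250000/2.5 = -0.5000
R = Δx/(sin θ' − sin θ) = 3.5000
v = R·ω = 3.5000·-0.5000 = -1.7500

v = -1.7500, ω = -0.5000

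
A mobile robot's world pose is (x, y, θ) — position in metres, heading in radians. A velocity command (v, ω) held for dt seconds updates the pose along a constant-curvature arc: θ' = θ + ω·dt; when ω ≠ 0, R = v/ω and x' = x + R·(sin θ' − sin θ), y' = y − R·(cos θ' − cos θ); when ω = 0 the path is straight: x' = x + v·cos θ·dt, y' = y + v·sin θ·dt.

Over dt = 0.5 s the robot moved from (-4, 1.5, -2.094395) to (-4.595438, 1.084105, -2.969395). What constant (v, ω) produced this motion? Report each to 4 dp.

v = 1.5000, ω = -1.7500

Δθ = -2.969395 − -2.094395 = -0.875000
ω = Δθ/dt = -0.875000/0.5 = -1.7500
R = Δx/(sin θ' − sin θ) = -0.8571
v = R·ω = -0.8571·-1.7500 = 1.5000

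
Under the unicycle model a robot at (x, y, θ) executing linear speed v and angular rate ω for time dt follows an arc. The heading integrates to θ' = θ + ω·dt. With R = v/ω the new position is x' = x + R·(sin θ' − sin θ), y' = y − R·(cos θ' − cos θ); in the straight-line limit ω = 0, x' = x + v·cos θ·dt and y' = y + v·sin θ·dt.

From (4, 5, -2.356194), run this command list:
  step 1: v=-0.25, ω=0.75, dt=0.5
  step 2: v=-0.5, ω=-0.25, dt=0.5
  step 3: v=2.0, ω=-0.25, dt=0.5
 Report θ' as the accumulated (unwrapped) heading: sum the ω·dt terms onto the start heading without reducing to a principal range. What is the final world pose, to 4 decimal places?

step 1: θ'=-1.9812 (R=-0.3333) → pose (4.0700, 5.1027, -1.9812)
step 2: θ'=-2.1062 (R=2.0000) → pose (4.1837, 5.3251, -2.1062)
step 3: θ'=-2.2312 (R=-8.0000) → pose (3.6212, 4.4991, -2.2312)

(3.6212, 4.4991, -2.2312)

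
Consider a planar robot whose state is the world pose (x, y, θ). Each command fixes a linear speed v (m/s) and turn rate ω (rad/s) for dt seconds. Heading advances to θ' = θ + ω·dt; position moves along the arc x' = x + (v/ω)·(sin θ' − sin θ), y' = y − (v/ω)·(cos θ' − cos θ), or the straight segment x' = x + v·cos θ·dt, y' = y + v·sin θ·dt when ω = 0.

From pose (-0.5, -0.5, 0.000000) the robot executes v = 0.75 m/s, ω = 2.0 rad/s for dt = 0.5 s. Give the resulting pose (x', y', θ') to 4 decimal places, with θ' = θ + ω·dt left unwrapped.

θ' = 0.0000 + 2.0·0.5 = 1.0000
R = v/ω = 0.75/2.0 = 0.3750
x' = -0.5 + 0.3750·(sin 1.0000 − sin 0.0000) = -0.1844
y' = -0.5 − 0.3750·(cos 1.0000 − cos 0.0000) = -0.3276

(-0.1844, -0.3276, 1.0000)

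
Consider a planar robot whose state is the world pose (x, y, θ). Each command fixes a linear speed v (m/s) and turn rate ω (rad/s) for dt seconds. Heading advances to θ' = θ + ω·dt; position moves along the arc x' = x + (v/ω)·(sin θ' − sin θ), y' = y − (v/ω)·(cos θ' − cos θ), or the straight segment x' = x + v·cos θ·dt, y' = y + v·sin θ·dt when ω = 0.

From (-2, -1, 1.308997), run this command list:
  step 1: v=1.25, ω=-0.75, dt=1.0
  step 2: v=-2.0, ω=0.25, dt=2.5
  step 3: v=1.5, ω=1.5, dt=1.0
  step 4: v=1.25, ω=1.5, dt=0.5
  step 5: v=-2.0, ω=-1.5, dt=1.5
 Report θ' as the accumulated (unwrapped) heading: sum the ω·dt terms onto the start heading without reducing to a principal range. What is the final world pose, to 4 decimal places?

step 1: θ'=0.5590 (R=-1.6667) → pose (-1.2740, -0.0184, 0.5590)
step 2: θ'=1.1840 (R=-8.0000) → pose (-4.4403, -3.7829, 1.1840)
step 3: θ'=2.6840 (R=1.0000) → pose (-4.9246, -2.5085, 2.6840)
step 4: θ'=3.4340 (R=0.8333) → pose (-5.5330, -2.4582, 3.4340)
step 5: θ'=1.1840 (R=1.3333) → pose (-3.9138, -4.2379, 1.1840)

(-3.9138, -4.2379, 1.1840)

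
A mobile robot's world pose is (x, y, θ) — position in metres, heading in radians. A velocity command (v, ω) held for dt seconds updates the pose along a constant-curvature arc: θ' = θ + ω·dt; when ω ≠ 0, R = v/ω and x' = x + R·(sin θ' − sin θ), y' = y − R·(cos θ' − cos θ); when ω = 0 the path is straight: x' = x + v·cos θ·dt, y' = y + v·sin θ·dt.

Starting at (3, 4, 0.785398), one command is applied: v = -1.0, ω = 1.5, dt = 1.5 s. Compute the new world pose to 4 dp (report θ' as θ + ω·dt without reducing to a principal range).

θ' = 0.7854 + 1.5·1.5 = 3.0354
R = v/ω = -1.0/1.5 = -0.6667
x' = 3 + -0.6667·(sin 3.0354 − sin 0.7854) = 3.4007
y' = 4 − -0.6667·(cos 3.0354 − cos 0.7854) = 2.8657

(3.4007, 2.8657, 3.0354)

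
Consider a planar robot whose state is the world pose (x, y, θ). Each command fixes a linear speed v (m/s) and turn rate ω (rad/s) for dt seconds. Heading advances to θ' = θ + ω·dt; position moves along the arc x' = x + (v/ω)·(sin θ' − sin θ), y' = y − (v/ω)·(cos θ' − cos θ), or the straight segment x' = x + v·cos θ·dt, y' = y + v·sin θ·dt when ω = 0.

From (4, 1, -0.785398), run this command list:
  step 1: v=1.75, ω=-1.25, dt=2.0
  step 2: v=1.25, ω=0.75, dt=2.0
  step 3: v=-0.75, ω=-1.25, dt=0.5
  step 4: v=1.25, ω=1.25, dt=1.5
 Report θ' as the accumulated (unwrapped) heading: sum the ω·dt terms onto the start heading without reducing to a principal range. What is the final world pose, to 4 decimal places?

(1.2853, -3.9556, -0.5354)

step 1: θ'=-3.2854 (R=-1.4000) → pose (2.8094, -1.3755, -3.2854)
step 2: θ'=-1.7854 (R=1.6667) → pose (0.9421, -2.6700, -1.7854)
step 3: θ'=-2.4104 (R=0.6000) → pose (1.1277, -2.3512, -2.4104)
step 4: θ'=-0.5354 (R=1.0000) → pose (1.2853, -3.9556, -0.5354)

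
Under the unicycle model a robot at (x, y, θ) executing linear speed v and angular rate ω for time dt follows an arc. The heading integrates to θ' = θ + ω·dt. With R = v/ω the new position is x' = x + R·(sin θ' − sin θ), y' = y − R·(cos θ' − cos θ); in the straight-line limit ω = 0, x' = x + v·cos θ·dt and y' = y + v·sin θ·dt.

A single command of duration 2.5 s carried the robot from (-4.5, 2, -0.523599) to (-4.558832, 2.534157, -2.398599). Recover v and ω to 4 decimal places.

Δθ = -2.398599 − -0.523599 = -1.875000
ω = Δθ/dt = -1.875000/2.5 = -0.7500
R = −Δy/(cos θ' − cos θ) = 0.3333
v = R·ω = 0.3333·-0.7500 = -0.2500

v = -0.2500, ω = -0.7500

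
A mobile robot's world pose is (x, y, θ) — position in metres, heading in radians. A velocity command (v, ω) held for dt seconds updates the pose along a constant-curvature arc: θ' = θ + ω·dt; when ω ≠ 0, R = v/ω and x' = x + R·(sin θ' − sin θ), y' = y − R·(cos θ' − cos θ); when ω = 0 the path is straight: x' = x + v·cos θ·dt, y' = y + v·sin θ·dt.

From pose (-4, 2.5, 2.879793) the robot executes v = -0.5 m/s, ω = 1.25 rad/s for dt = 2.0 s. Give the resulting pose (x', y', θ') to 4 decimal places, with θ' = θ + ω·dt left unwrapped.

(-3.5823, 3.1339, 5.3798)

θ' = 2.8798 + 1.25·2.0 = 5.3798
R = v/ω = -0.5/1.25 = -0.4000
x' = -4 + -0.4000·(sin 5.3798 − sin 2.8798) = -3.5823
y' = 2.5 − -0.4000·(cos 5.3798 − cos 2.8798) = 3.1339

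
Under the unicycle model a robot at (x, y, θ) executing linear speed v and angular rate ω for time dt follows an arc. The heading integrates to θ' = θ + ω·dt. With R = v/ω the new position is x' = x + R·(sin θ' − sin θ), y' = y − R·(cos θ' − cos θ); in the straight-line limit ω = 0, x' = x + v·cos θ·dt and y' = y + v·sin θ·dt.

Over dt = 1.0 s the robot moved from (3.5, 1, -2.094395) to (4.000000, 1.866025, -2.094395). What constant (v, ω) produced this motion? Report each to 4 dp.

v = -1.0000, ω = 0.0000

Δθ = -2.094395 − -2.094395 = 0.000000
ω = Δθ/dt = 0.000000/1.0 = 0.0000
ω = 0 → v = (Δx·cos θ + Δy·sin θ)/dt = -1.0000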